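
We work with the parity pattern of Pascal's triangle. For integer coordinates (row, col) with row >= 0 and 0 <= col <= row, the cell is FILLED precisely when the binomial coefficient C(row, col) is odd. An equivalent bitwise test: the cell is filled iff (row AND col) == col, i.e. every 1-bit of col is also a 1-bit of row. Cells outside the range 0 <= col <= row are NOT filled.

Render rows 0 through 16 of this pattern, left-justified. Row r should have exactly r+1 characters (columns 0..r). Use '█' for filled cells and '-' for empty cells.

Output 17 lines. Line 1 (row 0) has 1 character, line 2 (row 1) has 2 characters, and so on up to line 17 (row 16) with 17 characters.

r0=0: █
r1=1: ██
r2=10: █-█
r3=11: ████
r4=100: █---█
r5=101: ██--██
r6=110: █-█-█-█
r7=111: ████████
r8=1000: █-------█
r9=1001: ██------██
r10=1010: █-█-----█-█
r11=1011: ████----████
r12=1100: █---█---█---█
r13=1101: ██--██--██--██
r14=1110: █-█-█-█-█-█-█-█
r15=1111: ████████████████
r16=10000: █---------------█

Answer: █
██
█-█
████
█---█
██--██
█-█-█-█
████████
█-------█
██------██
█-█-----█-█
████----████
█---█---█---█
██--██--██--██
█-█-█-█-█-█-█-█
████████████████
█---------------█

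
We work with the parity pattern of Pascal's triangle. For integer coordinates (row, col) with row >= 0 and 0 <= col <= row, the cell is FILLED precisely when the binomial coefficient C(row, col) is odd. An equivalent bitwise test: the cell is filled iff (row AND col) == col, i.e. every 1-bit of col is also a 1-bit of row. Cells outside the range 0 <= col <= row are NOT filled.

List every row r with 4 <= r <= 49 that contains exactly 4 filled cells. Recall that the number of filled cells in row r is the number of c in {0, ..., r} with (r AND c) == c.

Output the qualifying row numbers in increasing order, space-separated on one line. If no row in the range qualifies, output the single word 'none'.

Answer: 5 6 9 10 12 17 18 20 24 33 34 36 40 48

Derivation:
Row r has 2^popcount(r) filled cells, so we need popcount(r) = log2(4) = 2.
Scan r = 4..49 and keep those with exactly 2 one-bits:
r=4=100 popcount=1 -> skip
r=5=101 popcount=2 -> KEEP
r=6=110 popcount=2 -> KEEP
r=7=111 popcount=3 -> skip
r=8=1000 popcount=1 -> skip
r=9=1001 popcount=2 -> KEEP
r=10=1010 popcount=2 -> KEEP
r=11=1011 popcount=3 -> skip
r=12=1100 popcount=2 -> KEEP
r=13=1101 popcount=3 -> skip
r=14=1110 popcount=3 -> skip
r=15=1111 popcount=4 -> skip
r=16=10000 popcount=1 -> skip
r=17=10001 popcount=2 -> KEEP
r=18=10010 popcount=2 -> KEEP
r=19=10011 popcount=3 -> skip
r=20=10100 popcount=2 -> KEEP
r=21=10101 popcount=3 -> skip
r=22=10110 popcount=3 -> skip
r=23=10111 popcount=4 -> skip
r=24=11000 popcount=2 -> KEEP
r=25=11001 popcount=3 -> skip
r=26=11010 popcount=3 -> skip
r=27=11011 popcount=4 -> skip
r=28=11100 popcount=3 -> skip
r=29=11101 popcount=4 -> skip
r=30=11110 popcount=4 -> skip
r=31=11111 popcount=5 -> skip
r=32=100000 popcount=1 -> skip
r=33=100001 popcount=2 -> KEEP
r=34=100010 popcount=2 -> KEEP
r=35=100011 popcount=3 -> skip
r=36=100100 popcount=2 -> KEEP
r=37=100101 popcount=3 -> skip
r=38=100110 popcount=3 -> skip
r=39=100111 popcount=4 -> skip
r=40=101000 popcount=2 -> KEEP
r=41=101001 popcount=3 -> skip
r=42=101010 popcount=3 -> skip
r=43=101011 popcount=4 -> skip
r=44=101100 popcount=3 -> skip
r=45=101101 popcount=4 -> skip
r=46=101110 popcount=4 -> skip
r=47=101111 popcount=5 -> skip
r=48=110000 popcount=2 -> KEEP
r=49=110001 popcount=3 -> skip
Kept rows: 5 6 9 10 12 17 18 20 24 33 34 36 40 48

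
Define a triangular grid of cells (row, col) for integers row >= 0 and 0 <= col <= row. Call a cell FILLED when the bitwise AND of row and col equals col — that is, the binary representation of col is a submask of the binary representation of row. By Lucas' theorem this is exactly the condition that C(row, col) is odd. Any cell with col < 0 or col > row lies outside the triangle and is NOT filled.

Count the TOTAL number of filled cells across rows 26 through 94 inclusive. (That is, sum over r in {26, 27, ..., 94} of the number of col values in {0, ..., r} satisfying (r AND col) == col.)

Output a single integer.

Answer: 1004

Derivation:
r26=11010 pc3: +8 =8
r27=11011 pc4: +16 =24
r28=11100 pc3: +8 =32
r29=11101 pc4: +16 =48
r30=11110 pc4: +16 =64
r31=11111 pc5: +32 =96
r32=100000 pc1: +2 =98
r33=100001 pc2: +4 =102
r34=100010 pc2: +4 =106
r35=100011 pc3: +8 =114
r36=100100 pc2: +4 =118
r37=100101 pc3: +8 =126
r38=100110 pc3: +8 =134
r39=100111 pc4: +16 =150
r40=101000 pc2: +4 =154
r41=101001 pc3: +8 =162
r42=101010 pc3: +8 =170
r43=101011 pc4: +16 =186
r44=101100 pc3: +8 =194
r45=101101 pc4: +16 =210
r46=101110 pc4: +16 =226
r47=101111 pc5: +32 =258
r48=110000 pc2: +4 =262
r49=110001 pc3: +8 =270
r50=110010 pc3: +8 =278
r51=110011 pc4: +16 =294
r52=110100 pc3: +8 =302
r53=110101 pc4: +16 =318
r54=110110 pc4: +16 =334
r55=110111 pc5: +32 =366
r56=111000 pc3: +8 =374
r57=111001 pc4: +16 =390
r58=111010 pc4: +16 =406
r59=111011 pc5: +32 =438
r60=111100 pc4: +16 =454
r61=111101 pc5: +32 =486
r62=111110 pc5: +32 =518
r63=111111 pc6: +64 =582
r64=1000000 pc1: +2 =584
r65=1000001 pc2: +4 =588
r66=1000010 pc2: +4 =592
r67=1000011 pc3: +8 =600
r68=1000100 pc2: +4 =604
r69=1000101 pc3: +8 =612
r70=1000110 pc3: +8 =620
r71=1000111 pc4: +16 =636
r72=1001000 pc2: +4 =640
r73=1001001 pc3: +8 =648
r74=1001010 pc3: +8 =656
r75=1001011 pc4: +16 =672
r76=1001100 pc3: +8 =680
r77=1001101 pc4: +16 =696
r78=1001110 pc4: +16 =712
r79=1001111 pc5: +32 =744
r80=1010000 pc2: +4 =748
r81=1010001 pc3: +8 =756
r82=1010010 pc3: +8 =764
r83=1010011 pc4: +16 =780
r84=1010100 pc3: +8 =788
r85=1010101 pc4: +16 =804
r86=1010110 pc4: +16 =820
r87=1010111 pc5: +32 =852
r88=1011000 pc3: +8 =860
r89=1011001 pc4: +16 =876
r90=1011010 pc4: +16 =892
r91=1011011 pc5: +32 =924
r92=1011100 pc4: +16 =940
r93=1011101 pc5: +32 =972
r94=1011110 pc5: +32 =1004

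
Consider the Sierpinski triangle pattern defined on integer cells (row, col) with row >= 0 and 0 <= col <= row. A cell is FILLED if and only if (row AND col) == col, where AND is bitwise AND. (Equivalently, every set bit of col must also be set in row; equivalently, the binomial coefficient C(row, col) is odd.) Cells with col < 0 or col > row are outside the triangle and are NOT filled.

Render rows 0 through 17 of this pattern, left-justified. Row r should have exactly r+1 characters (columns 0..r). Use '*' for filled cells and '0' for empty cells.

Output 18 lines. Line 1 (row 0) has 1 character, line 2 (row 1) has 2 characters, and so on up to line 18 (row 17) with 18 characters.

Answer: *
**
*0*
****
*000*
**00**
*0*0*0*
********
*0000000*
**000000**
*0*00000*0*
****0000****
*000*000*000*
**00**00**00**
*0*0*0*0*0*0*0*
****************
*000000000000000*
**00000000000000**

Derivation:
r0=0: *
r1=1: **
r2=10: *0*
r3=11: ****
r4=100: *000*
r5=101: **00**
r6=110: *0*0*0*
r7=111: ********
r8=1000: *0000000*
r9=1001: **000000**
r10=1010: *0*00000*0*
r11=1011: ****0000****
r12=1100: *000*000*000*
r13=1101: **00**00**00**
r14=1110: *0*0*0*0*0*0*0*
r15=1111: ****************
r16=10000: *000000000000000*
r17=10001: **00000000000000**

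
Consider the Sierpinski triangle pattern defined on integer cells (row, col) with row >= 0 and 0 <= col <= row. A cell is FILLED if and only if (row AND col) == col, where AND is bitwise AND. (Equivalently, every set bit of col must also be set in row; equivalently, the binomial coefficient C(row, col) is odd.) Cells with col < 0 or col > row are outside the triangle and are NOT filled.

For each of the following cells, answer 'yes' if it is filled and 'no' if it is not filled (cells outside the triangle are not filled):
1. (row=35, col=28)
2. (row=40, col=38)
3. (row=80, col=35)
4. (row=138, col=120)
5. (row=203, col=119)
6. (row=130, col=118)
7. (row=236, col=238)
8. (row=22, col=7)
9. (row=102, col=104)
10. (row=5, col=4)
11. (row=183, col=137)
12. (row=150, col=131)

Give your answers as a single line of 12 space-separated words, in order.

Answer: no no no no no no no no no yes no no

Derivation:
(35,28): row=0b100011, col=0b11100, row AND col = 0b0 = 0; 0 != 28 -> empty
(40,38): row=0b101000, col=0b100110, row AND col = 0b100000 = 32; 32 != 38 -> empty
(80,35): row=0b1010000, col=0b100011, row AND col = 0b0 = 0; 0 != 35 -> empty
(138,120): row=0b10001010, col=0b1111000, row AND col = 0b1000 = 8; 8 != 120 -> empty
(203,119): row=0b11001011, col=0b1110111, row AND col = 0b1000011 = 67; 67 != 119 -> empty
(130,118): row=0b10000010, col=0b1110110, row AND col = 0b10 = 2; 2 != 118 -> empty
(236,238): col outside [0, 236] -> not filled
(22,7): row=0b10110, col=0b111, row AND col = 0b110 = 6; 6 != 7 -> empty
(102,104): col outside [0, 102] -> not filled
(5,4): row=0b101, col=0b100, row AND col = 0b100 = 4; 4 == 4 -> filled
(183,137): row=0b10110111, col=0b10001001, row AND col = 0b10000001 = 129; 129 != 137 -> empty
(150,131): row=0b10010110, col=0b10000011, row AND col = 0b10000010 = 130; 130 != 131 -> empty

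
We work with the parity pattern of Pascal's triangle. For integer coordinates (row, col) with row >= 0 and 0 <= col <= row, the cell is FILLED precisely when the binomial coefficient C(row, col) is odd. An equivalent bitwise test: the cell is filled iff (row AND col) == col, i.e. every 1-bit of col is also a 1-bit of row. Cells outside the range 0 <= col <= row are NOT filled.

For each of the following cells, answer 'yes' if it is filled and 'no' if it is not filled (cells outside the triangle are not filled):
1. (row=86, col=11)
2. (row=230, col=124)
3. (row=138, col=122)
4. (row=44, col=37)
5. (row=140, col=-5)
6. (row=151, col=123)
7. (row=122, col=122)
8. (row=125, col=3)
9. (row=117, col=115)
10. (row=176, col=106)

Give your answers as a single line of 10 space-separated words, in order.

(86,11): row=0b1010110, col=0b1011, row AND col = 0b10 = 2; 2 != 11 -> empty
(230,124): row=0b11100110, col=0b1111100, row AND col = 0b1100100 = 100; 100 != 124 -> empty
(138,122): row=0b10001010, col=0b1111010, row AND col = 0b1010 = 10; 10 != 122 -> empty
(44,37): row=0b101100, col=0b100101, row AND col = 0b100100 = 36; 36 != 37 -> empty
(140,-5): col outside [0, 140] -> not filled
(151,123): row=0b10010111, col=0b1111011, row AND col = 0b10011 = 19; 19 != 123 -> empty
(122,122): row=0b1111010, col=0b1111010, row AND col = 0b1111010 = 122; 122 == 122 -> filled
(125,3): row=0b1111101, col=0b11, row AND col = 0b1 = 1; 1 != 3 -> empty
(117,115): row=0b1110101, col=0b1110011, row AND col = 0b1110001 = 113; 113 != 115 -> empty
(176,106): row=0b10110000, col=0b1101010, row AND col = 0b100000 = 32; 32 != 106 -> empty

Answer: no no no no no no yes no no no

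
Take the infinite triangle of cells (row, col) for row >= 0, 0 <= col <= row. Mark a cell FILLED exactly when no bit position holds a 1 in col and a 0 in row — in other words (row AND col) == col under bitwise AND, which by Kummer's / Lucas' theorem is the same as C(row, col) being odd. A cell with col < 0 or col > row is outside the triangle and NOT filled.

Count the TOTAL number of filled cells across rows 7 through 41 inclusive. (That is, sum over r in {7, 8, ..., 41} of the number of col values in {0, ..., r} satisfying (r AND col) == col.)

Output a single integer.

Answer: 290

Derivation:
r7=111 pc3: +8 =8
r8=1000 pc1: +2 =10
r9=1001 pc2: +4 =14
r10=1010 pc2: +4 =18
r11=1011 pc3: +8 =26
r12=1100 pc2: +4 =30
r13=1101 pc3: +8 =38
r14=1110 pc3: +8 =46
r15=1111 pc4: +16 =62
r16=10000 pc1: +2 =64
r17=10001 pc2: +4 =68
r18=10010 pc2: +4 =72
r19=10011 pc3: +8 =80
r20=10100 pc2: +4 =84
r21=10101 pc3: +8 =92
r22=10110 pc3: +8 =100
r23=10111 pc4: +16 =116
r24=11000 pc2: +4 =120
r25=11001 pc3: +8 =128
r26=11010 pc3: +8 =136
r27=11011 pc4: +16 =152
r28=11100 pc3: +8 =160
r29=11101 pc4: +16 =176
r30=11110 pc4: +16 =192
r31=11111 pc5: +32 =224
r32=100000 pc1: +2 =226
r33=100001 pc2: +4 =230
r34=100010 pc2: +4 =234
r35=100011 pc3: +8 =242
r36=100100 pc2: +4 =246
r37=100101 pc3: +8 =254
r38=100110 pc3: +8 =262
r39=100111 pc4: +16 =278
r40=101000 pc2: +4 =282
r41=101001 pc3: +8 =290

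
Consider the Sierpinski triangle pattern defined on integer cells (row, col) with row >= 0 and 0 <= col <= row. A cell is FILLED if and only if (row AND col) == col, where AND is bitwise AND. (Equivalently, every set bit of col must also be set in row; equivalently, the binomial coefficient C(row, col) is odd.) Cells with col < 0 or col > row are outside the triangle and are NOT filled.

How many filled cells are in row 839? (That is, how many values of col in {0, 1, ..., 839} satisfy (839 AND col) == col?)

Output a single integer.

839 in binary = 1101000111
popcount(839) = number of 1-bits in 1101000111 = 6
A col c satisfies (839 AND c) == c iff every set bit of c is also set in 839; each of the 6 set bits of 839 can independently be on or off in c.
count = 2^6 = 64

Answer: 64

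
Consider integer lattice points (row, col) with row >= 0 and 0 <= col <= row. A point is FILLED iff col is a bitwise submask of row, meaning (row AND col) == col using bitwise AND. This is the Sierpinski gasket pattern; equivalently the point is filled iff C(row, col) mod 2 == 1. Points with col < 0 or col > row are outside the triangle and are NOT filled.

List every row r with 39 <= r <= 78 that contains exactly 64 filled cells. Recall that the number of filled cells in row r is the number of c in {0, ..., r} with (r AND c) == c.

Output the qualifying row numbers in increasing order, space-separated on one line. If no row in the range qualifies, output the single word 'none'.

Answer: 63

Derivation:
Row r has 2^popcount(r) filled cells, so we need popcount(r) = log2(64) = 6.
Scan r = 39..78 and keep those with exactly 6 one-bits:
r=39=100111 popcount=4 -> skip
r=40=101000 popcount=2 -> skip
r=41=101001 popcount=3 -> skip
r=42=101010 popcount=3 -> skip
r=43=101011 popcount=4 -> skip
r=44=101100 popcount=3 -> skip
r=45=101101 popcount=4 -> skip
r=46=101110 popcount=4 -> skip
r=47=101111 popcount=5 -> skip
r=48=110000 popcount=2 -> skip
r=49=110001 popcount=3 -> skip
r=50=110010 popcount=3 -> skip
r=51=110011 popcount=4 -> skip
r=52=110100 popcount=3 -> skip
r=53=110101 popcount=4 -> skip
r=54=110110 popcount=4 -> skip
r=55=110111 popcount=5 -> skip
r=56=111000 popcount=3 -> skip
r=57=111001 popcount=4 -> skip
r=58=111010 popcount=4 -> skip
r=59=111011 popcount=5 -> skip
r=60=111100 popcount=4 -> skip
r=61=111101 popcount=5 -> skip
r=62=111110 popcount=5 -> skip
r=63=111111 popcount=6 -> KEEP
r=64=1000000 popcount=1 -> skip
r=65=1000001 popcount=2 -> skip
r=66=1000010 popcount=2 -> skip
r=67=1000011 popcount=3 -> skip
r=68=1000100 popcount=2 -> skip
r=69=1000101 popcount=3 -> skip
r=70=1000110 popcount=3 -> skip
r=71=1000111 popcount=4 -> skip
r=72=1001000 popcount=2 -> skip
r=73=1001001 popcount=3 -> skip
r=74=1001010 popcount=3 -> skip
r=75=1001011 popcount=4 -> skip
r=76=1001100 popcount=3 -> skip
r=77=1001101 popcount=4 -> skip
r=78=1001110 popcount=4 -> skip
Kept rows: 63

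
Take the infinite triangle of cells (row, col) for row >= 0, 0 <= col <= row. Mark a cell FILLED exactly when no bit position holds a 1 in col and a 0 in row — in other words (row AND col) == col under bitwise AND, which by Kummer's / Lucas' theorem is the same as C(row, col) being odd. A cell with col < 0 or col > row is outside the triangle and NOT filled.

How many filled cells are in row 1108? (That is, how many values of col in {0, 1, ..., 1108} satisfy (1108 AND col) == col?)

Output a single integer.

Answer: 16

Derivation:
1108 in binary = 10001010100
popcount(1108) = number of 1-bits in 10001010100 = 4
A col c satisfies (1108 AND c) == c iff every set bit of c is also set in 1108; each of the 4 set bits of 1108 can independently be on or off in c.
count = 2^4 = 16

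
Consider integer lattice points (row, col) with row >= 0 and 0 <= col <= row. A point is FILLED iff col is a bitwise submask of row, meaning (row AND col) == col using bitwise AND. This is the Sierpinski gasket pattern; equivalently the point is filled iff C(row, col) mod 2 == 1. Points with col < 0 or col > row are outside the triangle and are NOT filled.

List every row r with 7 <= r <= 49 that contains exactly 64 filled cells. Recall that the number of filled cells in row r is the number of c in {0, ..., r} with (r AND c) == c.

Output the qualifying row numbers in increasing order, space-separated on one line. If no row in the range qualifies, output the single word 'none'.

Answer: none

Derivation:
Row r has 2^popcount(r) filled cells, so we need popcount(r) = log2(64) = 6.
Scan r = 7..49 and keep those with exactly 6 one-bits:
r=7=111 popcount=3 -> skip
r=8=1000 popcount=1 -> skip
r=9=1001 popcount=2 -> skip
r=10=1010 popcount=2 -> skip
r=11=1011 popcount=3 -> skip
r=12=1100 popcount=2 -> skip
r=13=1101 popcount=3 -> skip
r=14=1110 popcount=3 -> skip
r=15=1111 popcount=4 -> skip
r=16=10000 popcount=1 -> skip
r=17=10001 popcount=2 -> skip
r=18=10010 popcount=2 -> skip
r=19=10011 popcount=3 -> skip
r=20=10100 popcount=2 -> skip
r=21=10101 popcount=3 -> skip
r=22=10110 popcount=3 -> skip
r=23=10111 popcount=4 -> skip
r=24=11000 popcount=2 -> skip
r=25=11001 popcount=3 -> skip
r=26=11010 popcount=3 -> skip
r=27=11011 popcount=4 -> skip
r=28=11100 popcount=3 -> skip
r=29=11101 popcount=4 -> skip
r=30=11110 popcount=4 -> skip
r=31=11111 popcount=5 -> skip
r=32=100000 popcount=1 -> skip
r=33=100001 popcount=2 -> skip
r=34=100010 popcount=2 -> skip
r=35=100011 popcount=3 -> skip
r=36=100100 popcount=2 -> skip
r=37=100101 popcount=3 -> skip
r=38=100110 popcount=3 -> skip
r=39=100111 popcount=4 -> skip
r=40=101000 popcount=2 -> skip
r=41=101001 popcount=3 -> skip
r=42=101010 popcount=3 -> skip
r=43=101011 popcount=4 -> skip
r=44=101100 popcount=3 -> skip
r=45=101101 popcount=4 -> skip
r=46=101110 popcount=4 -> skip
r=47=101111 popcount=5 -> skip
r=48=110000 popcount=2 -> skip
r=49=110001 popcount=3 -> skip
Kept rows: none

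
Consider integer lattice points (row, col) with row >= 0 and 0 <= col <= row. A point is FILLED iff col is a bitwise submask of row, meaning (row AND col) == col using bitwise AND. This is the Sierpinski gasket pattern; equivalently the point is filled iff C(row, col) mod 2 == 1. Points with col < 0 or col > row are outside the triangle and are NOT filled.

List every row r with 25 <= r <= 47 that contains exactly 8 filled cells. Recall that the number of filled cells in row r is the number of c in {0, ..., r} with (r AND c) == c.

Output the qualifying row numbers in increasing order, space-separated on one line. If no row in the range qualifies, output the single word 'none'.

Row r has 2^popcount(r) filled cells, so we need popcount(r) = log2(8) = 3.
Scan r = 25..47 and keep those with exactly 3 one-bits:
r=25=11001 popcount=3 -> KEEP
r=26=11010 popcount=3 -> KEEP
r=27=11011 popcount=4 -> skip
r=28=11100 popcount=3 -> KEEP
r=29=11101 popcount=4 -> skip
r=30=11110 popcount=4 -> skip
r=31=11111 popcount=5 -> skip
r=32=100000 popcount=1 -> skip
r=33=100001 popcount=2 -> skip
r=34=100010 popcount=2 -> skip
r=35=100011 popcount=3 -> KEEP
r=36=100100 popcount=2 -> skip
r=37=100101 popcount=3 -> KEEP
r=38=100110 popcount=3 -> KEEP
r=39=100111 popcount=4 -> skip
r=40=101000 popcount=2 -> skip
r=41=101001 popcount=3 -> KEEP
r=42=101010 popcount=3 -> KEEP
r=43=101011 popcount=4 -> skip
r=44=101100 popcount=3 -> KEEP
r=45=101101 popcount=4 -> skip
r=46=101110 popcount=4 -> skip
r=47=101111 popcount=5 -> skip
Kept rows: 25 26 28 35 37 38 41 42 44

Answer: 25 26 28 35 37 38 41 42 44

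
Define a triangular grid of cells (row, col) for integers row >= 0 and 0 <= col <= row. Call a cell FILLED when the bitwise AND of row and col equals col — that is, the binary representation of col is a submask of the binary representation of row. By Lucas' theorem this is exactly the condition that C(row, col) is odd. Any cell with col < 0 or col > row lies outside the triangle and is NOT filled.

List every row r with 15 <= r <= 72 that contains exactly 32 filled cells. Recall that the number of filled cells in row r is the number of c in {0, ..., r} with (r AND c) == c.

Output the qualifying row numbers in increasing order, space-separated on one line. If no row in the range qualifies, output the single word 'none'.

Row r has 2^popcount(r) filled cells, so we need popcount(r) = log2(32) = 5.
Scan r = 15..72 and keep those with exactly 5 one-bits:
r=15=1111 popcount=4 -> skip
r=16=10000 popcount=1 -> skip
r=17=10001 popcount=2 -> skip
r=18=10010 popcount=2 -> skip
r=19=10011 popcount=3 -> skip
r=20=10100 popcount=2 -> skip
r=21=10101 popcount=3 -> skip
r=22=10110 popcount=3 -> skip
r=23=10111 popcount=4 -> skip
r=24=11000 popcount=2 -> skip
r=25=11001 popcount=3 -> skip
r=26=11010 popcount=3 -> skip
r=27=11011 popcount=4 -> skip
r=28=11100 popcount=3 -> skip
r=29=11101 popcount=4 -> skip
r=30=11110 popcount=4 -> skip
r=31=11111 popcount=5 -> KEEP
r=32=100000 popcount=1 -> skip
r=33=100001 popcount=2 -> skip
r=34=100010 popcount=2 -> skip
r=35=100011 popcount=3 -> skip
r=36=100100 popcount=2 -> skip
r=37=100101 popcount=3 -> skip
r=38=100110 popcount=3 -> skip
r=39=100111 popcount=4 -> skip
r=40=101000 popcount=2 -> skip
r=41=101001 popcount=3 -> skip
r=42=101010 popcount=3 -> skip
r=43=101011 popcount=4 -> skip
r=44=101100 popcount=3 -> skip
r=45=101101 popcount=4 -> skip
r=46=101110 popcount=4 -> skip
r=47=101111 popcount=5 -> KEEP
r=48=110000 popcount=2 -> skip
r=49=110001 popcount=3 -> skip
r=50=110010 popcount=3 -> skip
r=51=110011 popcount=4 -> skip
r=52=110100 popcount=3 -> skip
r=53=110101 popcount=4 -> skip
r=54=110110 popcount=4 -> skip
r=55=110111 popcount=5 -> KEEP
r=56=111000 popcount=3 -> skip
r=57=111001 popcount=4 -> skip
r=58=111010 popcount=4 -> skip
r=59=111011 popcount=5 -> KEEP
r=60=111100 popcount=4 -> skip
r=61=111101 popcount=5 -> KEEP
r=62=111110 popcount=5 -> KEEP
r=63=111111 popcount=6 -> skip
r=64=1000000 popcount=1 -> skip
r=65=1000001 popcount=2 -> skip
r=66=1000010 popcount=2 -> skip
r=67=1000011 popcount=3 -> skip
r=68=1000100 popcount=2 -> skip
r=69=1000101 popcount=3 -> skip
r=70=1000110 popcount=3 -> skip
r=71=1000111 popcount=4 -> skip
r=72=1001000 popcount=2 -> skip
Kept rows: 31 47 55 59 61 62

Answer: 31 47 55 59 61 62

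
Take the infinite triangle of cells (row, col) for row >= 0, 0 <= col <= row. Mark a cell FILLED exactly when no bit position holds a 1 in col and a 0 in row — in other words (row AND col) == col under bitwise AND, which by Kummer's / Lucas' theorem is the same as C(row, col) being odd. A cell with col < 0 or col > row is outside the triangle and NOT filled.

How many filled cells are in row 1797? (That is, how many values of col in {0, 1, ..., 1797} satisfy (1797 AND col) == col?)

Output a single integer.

1797 in binary = 11100000101
popcount(1797) = number of 1-bits in 11100000101 = 5
A col c satisfies (1797 AND c) == c iff every set bit of c is also set in 1797; each of the 5 set bits of 1797 can independently be on or off in c.
count = 2^5 = 32

Answer: 32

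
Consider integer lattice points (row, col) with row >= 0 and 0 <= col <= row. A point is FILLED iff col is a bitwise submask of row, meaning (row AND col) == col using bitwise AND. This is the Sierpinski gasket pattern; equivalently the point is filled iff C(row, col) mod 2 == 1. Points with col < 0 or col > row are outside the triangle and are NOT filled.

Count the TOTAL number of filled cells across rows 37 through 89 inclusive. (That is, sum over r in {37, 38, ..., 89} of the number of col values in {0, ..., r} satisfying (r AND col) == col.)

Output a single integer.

r37=100101 pc3: +8 =8
r38=100110 pc3: +8 =16
r39=100111 pc4: +16 =32
r40=101000 pc2: +4 =36
r41=101001 pc3: +8 =44
r42=101010 pc3: +8 =52
r43=101011 pc4: +16 =68
r44=101100 pc3: +8 =76
r45=101101 pc4: +16 =92
r46=101110 pc4: +16 =108
r47=101111 pc5: +32 =140
r48=110000 pc2: +4 =144
r49=110001 pc3: +8 =152
r50=110010 pc3: +8 =160
r51=110011 pc4: +16 =176
r52=110100 pc3: +8 =184
r53=110101 pc4: +16 =200
r54=110110 pc4: +16 =216
r55=110111 pc5: +32 =248
r56=111000 pc3: +8 =256
r57=111001 pc4: +16 =272
r58=111010 pc4: +16 =288
r59=111011 pc5: +32 =320
r60=111100 pc4: +16 =336
r61=111101 pc5: +32 =368
r62=111110 pc5: +32 =400
r63=111111 pc6: +64 =464
r64=1000000 pc1: +2 =466
r65=1000001 pc2: +4 =470
r66=1000010 pc2: +4 =474
r67=1000011 pc3: +8 =482
r68=1000100 pc2: +4 =486
r69=1000101 pc3: +8 =494
r70=1000110 pc3: +8 =502
r71=1000111 pc4: +16 =518
r72=1001000 pc2: +4 =522
r73=1001001 pc3: +8 =530
r74=1001010 pc3: +8 =538
r75=1001011 pc4: +16 =554
r76=1001100 pc3: +8 =562
r77=1001101 pc4: +16 =578
r78=1001110 pc4: +16 =594
r79=1001111 pc5: +32 =626
r80=1010000 pc2: +4 =630
r81=1010001 pc3: +8 =638
r82=1010010 pc3: +8 =646
r83=1010011 pc4: +16 =662
r84=1010100 pc3: +8 =670
r85=1010101 pc4: +16 =686
r86=1010110 pc4: +16 =702
r87=1010111 pc5: +32 =734
r88=1011000 pc3: +8 =742
r89=1011001 pc4: +16 =758

Answer: 758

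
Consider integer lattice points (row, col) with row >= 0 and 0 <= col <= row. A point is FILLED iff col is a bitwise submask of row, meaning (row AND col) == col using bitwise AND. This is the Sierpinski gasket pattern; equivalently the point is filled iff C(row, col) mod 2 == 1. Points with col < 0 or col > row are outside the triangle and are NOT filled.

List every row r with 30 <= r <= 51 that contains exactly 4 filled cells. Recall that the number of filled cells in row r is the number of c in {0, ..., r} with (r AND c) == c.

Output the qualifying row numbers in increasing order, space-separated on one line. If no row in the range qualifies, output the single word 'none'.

Answer: 33 34 36 40 48

Derivation:
Row r has 2^popcount(r) filled cells, so we need popcount(r) = log2(4) = 2.
Scan r = 30..51 and keep those with exactly 2 one-bits:
r=30=11110 popcount=4 -> skip
r=31=11111 popcount=5 -> skip
r=32=100000 popcount=1 -> skip
r=33=100001 popcount=2 -> KEEP
r=34=100010 popcount=2 -> KEEP
r=35=100011 popcount=3 -> skip
r=36=100100 popcount=2 -> KEEP
r=37=100101 popcount=3 -> skip
r=38=100110 popcount=3 -> skip
r=39=100111 popcount=4 -> skip
r=40=101000 popcount=2 -> KEEP
r=41=101001 popcount=3 -> skip
r=42=101010 popcount=3 -> skip
r=43=101011 popcount=4 -> skip
r=44=101100 popcount=3 -> skip
r=45=101101 popcount=4 -> skip
r=46=101110 popcount=4 -> skip
r=47=101111 popcount=5 -> skip
r=48=110000 popcount=2 -> KEEP
r=49=110001 popcount=3 -> skip
r=50=110010 popcount=3 -> skip
r=51=110011 popcount=4 -> skip
Kept rows: 33 34 36 40 48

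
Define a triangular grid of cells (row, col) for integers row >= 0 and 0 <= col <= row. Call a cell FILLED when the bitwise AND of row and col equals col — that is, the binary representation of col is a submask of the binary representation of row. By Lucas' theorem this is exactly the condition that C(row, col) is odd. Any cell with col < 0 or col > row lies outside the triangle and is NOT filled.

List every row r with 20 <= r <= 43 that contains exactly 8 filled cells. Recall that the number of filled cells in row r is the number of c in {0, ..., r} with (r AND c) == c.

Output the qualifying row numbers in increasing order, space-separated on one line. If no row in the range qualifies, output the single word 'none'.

Answer: 21 22 25 26 28 35 37 38 41 42

Derivation:
Row r has 2^popcount(r) filled cells, so we need popcount(r) = log2(8) = 3.
Scan r = 20..43 and keep those with exactly 3 one-bits:
r=20=10100 popcount=2 -> skip
r=21=10101 popcount=3 -> KEEP
r=22=10110 popcount=3 -> KEEP
r=23=10111 popcount=4 -> skip
r=24=11000 popcount=2 -> skip
r=25=11001 popcount=3 -> KEEP
r=26=11010 popcount=3 -> KEEP
r=27=11011 popcount=4 -> skip
r=28=11100 popcount=3 -> KEEP
r=29=11101 popcount=4 -> skip
r=30=11110 popcount=4 -> skip
r=31=11111 popcount=5 -> skip
r=32=100000 popcount=1 -> skip
r=33=100001 popcount=2 -> skip
r=34=100010 popcount=2 -> skip
r=35=100011 popcount=3 -> KEEP
r=36=100100 popcount=2 -> skip
r=37=100101 popcount=3 -> KEEP
r=38=100110 popcount=3 -> KEEP
r=39=100111 popcount=4 -> skip
r=40=101000 popcount=2 -> skip
r=41=101001 popcount=3 -> KEEP
r=42=101010 popcount=3 -> KEEP
r=43=101011 popcount=4 -> skip
Kept rows: 21 22 25 26 28 35 37 38 41 42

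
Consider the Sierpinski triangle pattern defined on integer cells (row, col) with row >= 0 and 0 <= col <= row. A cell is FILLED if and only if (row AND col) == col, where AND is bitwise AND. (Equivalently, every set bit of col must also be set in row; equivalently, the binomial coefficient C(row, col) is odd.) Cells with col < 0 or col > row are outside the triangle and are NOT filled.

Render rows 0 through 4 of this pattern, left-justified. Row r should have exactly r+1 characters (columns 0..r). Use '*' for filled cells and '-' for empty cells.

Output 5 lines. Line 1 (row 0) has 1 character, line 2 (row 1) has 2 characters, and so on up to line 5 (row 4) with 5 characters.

r0=0: *
r1=1: **
r2=10: *-*
r3=11: ****
r4=100: *---*

Answer: *
**
*-*
****
*---*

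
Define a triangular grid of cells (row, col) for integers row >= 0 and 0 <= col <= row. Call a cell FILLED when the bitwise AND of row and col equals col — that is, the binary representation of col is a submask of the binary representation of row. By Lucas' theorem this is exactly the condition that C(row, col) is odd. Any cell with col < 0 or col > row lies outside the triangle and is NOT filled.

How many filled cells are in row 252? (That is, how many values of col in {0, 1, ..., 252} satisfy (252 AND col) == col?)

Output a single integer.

Answer: 64

Derivation:
252 in binary = 11111100
popcount(252) = number of 1-bits in 11111100 = 6
A col c satisfies (252 AND c) == c iff every set bit of c is also set in 252; each of the 6 set bits of 252 can independently be on or off in c.
count = 2^6 = 64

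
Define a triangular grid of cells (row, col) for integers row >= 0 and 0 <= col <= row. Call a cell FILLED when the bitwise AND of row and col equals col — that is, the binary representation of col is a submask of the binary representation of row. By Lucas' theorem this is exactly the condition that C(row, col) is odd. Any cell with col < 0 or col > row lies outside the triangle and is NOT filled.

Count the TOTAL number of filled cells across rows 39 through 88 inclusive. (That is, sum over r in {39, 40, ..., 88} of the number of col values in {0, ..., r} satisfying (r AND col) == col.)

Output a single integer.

r39=100111 pc4: +16 =16
r40=101000 pc2: +4 =20
r41=101001 pc3: +8 =28
r42=101010 pc3: +8 =36
r43=101011 pc4: +16 =52
r44=101100 pc3: +8 =60
r45=101101 pc4: +16 =76
r46=101110 pc4: +16 =92
r47=101111 pc5: +32 =124
r48=110000 pc2: +4 =128
r49=110001 pc3: +8 =136
r50=110010 pc3: +8 =144
r51=110011 pc4: +16 =160
r52=110100 pc3: +8 =168
r53=110101 pc4: +16 =184
r54=110110 pc4: +16 =200
r55=110111 pc5: +32 =232
r56=111000 pc3: +8 =240
r57=111001 pc4: +16 =256
r58=111010 pc4: +16 =272
r59=111011 pc5: +32 =304
r60=111100 pc4: +16 =320
r61=111101 pc5: +32 =352
r62=111110 pc5: +32 =384
r63=111111 pc6: +64 =448
r64=1000000 pc1: +2 =450
r65=1000001 pc2: +4 =454
r66=1000010 pc2: +4 =458
r67=1000011 pc3: +8 =466
r68=1000100 pc2: +4 =470
r69=1000101 pc3: +8 =478
r70=1000110 pc3: +8 =486
r71=1000111 pc4: +16 =502
r72=1001000 pc2: +4 =506
r73=1001001 pc3: +8 =514
r74=1001010 pc3: +8 =522
r75=1001011 pc4: +16 =538
r76=1001100 pc3: +8 =546
r77=1001101 pc4: +16 =562
r78=1001110 pc4: +16 =578
r79=1001111 pc5: +32 =610
r80=1010000 pc2: +4 =614
r81=1010001 pc3: +8 =622
r82=1010010 pc3: +8 =630
r83=1010011 pc4: +16 =646
r84=1010100 pc3: +8 =654
r85=1010101 pc4: +16 =670
r86=1010110 pc4: +16 =686
r87=1010111 pc5: +32 =718
r88=1011000 pc3: +8 =726

Answer: 726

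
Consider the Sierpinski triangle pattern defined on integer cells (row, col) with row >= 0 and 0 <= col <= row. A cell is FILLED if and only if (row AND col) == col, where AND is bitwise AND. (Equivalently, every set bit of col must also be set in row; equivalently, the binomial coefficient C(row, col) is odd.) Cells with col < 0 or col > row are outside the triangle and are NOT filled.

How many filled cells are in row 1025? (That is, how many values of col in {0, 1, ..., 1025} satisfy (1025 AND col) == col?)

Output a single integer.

1025 in binary = 10000000001
popcount(1025) = number of 1-bits in 10000000001 = 2
A col c satisfies (1025 AND c) == c iff every set bit of c is also set in 1025; each of the 2 set bits of 1025 can independently be on or off in c.
count = 2^2 = 4

Answer: 4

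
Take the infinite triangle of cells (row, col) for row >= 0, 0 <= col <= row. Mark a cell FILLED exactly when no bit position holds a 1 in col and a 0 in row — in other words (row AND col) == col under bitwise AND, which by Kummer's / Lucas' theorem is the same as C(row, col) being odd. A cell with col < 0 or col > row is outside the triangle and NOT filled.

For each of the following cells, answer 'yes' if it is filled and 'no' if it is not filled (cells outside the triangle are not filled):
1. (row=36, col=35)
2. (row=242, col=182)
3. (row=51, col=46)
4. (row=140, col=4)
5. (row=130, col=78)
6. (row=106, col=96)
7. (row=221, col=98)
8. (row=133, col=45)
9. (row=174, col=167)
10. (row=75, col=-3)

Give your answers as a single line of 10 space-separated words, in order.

(36,35): row=0b100100, col=0b100011, row AND col = 0b100000 = 32; 32 != 35 -> empty
(242,182): row=0b11110010, col=0b10110110, row AND col = 0b10110010 = 178; 178 != 182 -> empty
(51,46): row=0b110011, col=0b101110, row AND col = 0b100010 = 34; 34 != 46 -> empty
(140,4): row=0b10001100, col=0b100, row AND col = 0b100 = 4; 4 == 4 -> filled
(130,78): row=0b10000010, col=0b1001110, row AND col = 0b10 = 2; 2 != 78 -> empty
(106,96): row=0b1101010, col=0b1100000, row AND col = 0b1100000 = 96; 96 == 96 -> filled
(221,98): row=0b11011101, col=0b1100010, row AND col = 0b1000000 = 64; 64 != 98 -> empty
(133,45): row=0b10000101, col=0b101101, row AND col = 0b101 = 5; 5 != 45 -> empty
(174,167): row=0b10101110, col=0b10100111, row AND col = 0b10100110 = 166; 166 != 167 -> empty
(75,-3): col outside [0, 75] -> not filled

Answer: no no no yes no yes no no no no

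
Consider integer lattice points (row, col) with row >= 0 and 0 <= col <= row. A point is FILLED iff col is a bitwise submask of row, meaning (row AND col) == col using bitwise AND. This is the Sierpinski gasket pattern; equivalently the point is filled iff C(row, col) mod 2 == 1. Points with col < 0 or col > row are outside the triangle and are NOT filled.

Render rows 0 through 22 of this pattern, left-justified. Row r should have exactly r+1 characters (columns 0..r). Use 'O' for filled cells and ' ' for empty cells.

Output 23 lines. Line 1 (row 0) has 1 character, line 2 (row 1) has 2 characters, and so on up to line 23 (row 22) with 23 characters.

r0=0: O
r1=1: OO
r2=10: O O
r3=11: OOOO
r4=100: O   O
r5=101: OO  OO
r6=110: O O O O
r7=111: OOOOOOOO
r8=1000: O       O
r9=1001: OO      OO
r10=1010: O O     O O
r11=1011: OOOO    OOOO
r12=1100: O   O   O   O
r13=1101: OO  OO  OO  OO
r14=1110: O O O O O O O O
r15=1111: OOOOOOOOOOOOOOOO
r16=10000: O               O
r17=10001: OO              OO
r18=10010: O O             O O
r19=10011: OOOO            OOOO
r20=10100: O   O           O   O
r21=10101: OO  OO          OO  OO
r22=10110: O O O O         O O O O

Answer: O
OO
O O
OOOO
O   O
OO  OO
O O O O
OOOOOOOO
O       O
OO      OO
O O     O O
OOOO    OOOO
O   O   O   O
OO  OO  OO  OO
O O O O O O O O
OOOOOOOOOOOOOOOO
O               O
OO              OO
O O             O O
OOOO            OOOO
O   O           O   O
OO  OO          OO  OO
O O O O         O O O O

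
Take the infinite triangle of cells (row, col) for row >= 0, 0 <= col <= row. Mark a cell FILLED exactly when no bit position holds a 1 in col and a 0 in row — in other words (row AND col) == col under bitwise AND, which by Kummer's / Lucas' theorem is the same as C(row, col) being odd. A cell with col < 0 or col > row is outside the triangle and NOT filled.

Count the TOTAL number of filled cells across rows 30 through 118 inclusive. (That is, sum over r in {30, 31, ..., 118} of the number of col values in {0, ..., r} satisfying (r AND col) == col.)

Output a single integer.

r30=11110 pc4: +16 =16
r31=11111 pc5: +32 =48
r32=100000 pc1: +2 =50
r33=100001 pc2: +4 =54
r34=100010 pc2: +4 =58
r35=100011 pc3: +8 =66
r36=100100 pc2: +4 =70
r37=100101 pc3: +8 =78
r38=100110 pc3: +8 =86
r39=100111 pc4: +16 =102
r40=101000 pc2: +4 =106
r41=101001 pc3: +8 =114
r42=101010 pc3: +8 =122
r43=101011 pc4: +16 =138
r44=101100 pc3: +8 =146
r45=101101 pc4: +16 =162
r46=101110 pc4: +16 =178
r47=101111 pc5: +32 =210
r48=110000 pc2: +4 =214
r49=110001 pc3: +8 =222
r50=110010 pc3: +8 =230
r51=110011 pc4: +16 =246
r52=110100 pc3: +8 =254
r53=110101 pc4: +16 =270
r54=110110 pc4: +16 =286
r55=110111 pc5: +32 =318
r56=111000 pc3: +8 =326
r57=111001 pc4: +16 =342
r58=111010 pc4: +16 =358
r59=111011 pc5: +32 =390
r60=111100 pc4: +16 =406
r61=111101 pc5: +32 =438
r62=111110 pc5: +32 =470
r63=111111 pc6: +64 =534
r64=1000000 pc1: +2 =536
r65=1000001 pc2: +4 =540
r66=1000010 pc2: +4 =544
r67=1000011 pc3: +8 =552
r68=1000100 pc2: +4 =556
r69=1000101 pc3: +8 =564
r70=1000110 pc3: +8 =572
r71=1000111 pc4: +16 =588
r72=1001000 pc2: +4 =592
r73=1001001 pc3: +8 =600
r74=1001010 pc3: +8 =608
r75=1001011 pc4: +16 =624
r76=1001100 pc3: +8 =632
r77=1001101 pc4: +16 =648
r78=1001110 pc4: +16 =664
r79=1001111 pc5: +32 =696
r80=1010000 pc2: +4 =700
r81=1010001 pc3: +8 =708
r82=1010010 pc3: +8 =716
r83=1010011 pc4: +16 =732
r84=1010100 pc3: +8 =740
r85=1010101 pc4: +16 =756
r86=1010110 pc4: +16 =772
r87=1010111 pc5: +32 =804
r88=1011000 pc3: +8 =812
r89=1011001 pc4: +16 =828
r90=1011010 pc4: +16 =844
r91=1011011 pc5: +32 =876
r92=1011100 pc4: +16 =892
r93=1011101 pc5: +32 =924
r94=1011110 pc5: +32 =956
r95=1011111 pc6: +64 =1020
r96=1100000 pc2: +4 =1024
r97=1100001 pc3: +8 =1032
r98=1100010 pc3: +8 =1040
r99=1100011 pc4: +16 =1056
r100=1100100 pc3: +8 =1064
r101=1100101 pc4: +16 =1080
r102=1100110 pc4: +16 =1096
r103=1100111 pc5: +32 =1128
r104=1101000 pc3: +8 =1136
r105=1101001 pc4: +16 =1152
r106=1101010 pc4: +16 =1168
r107=1101011 pc5: +32 =1200
r108=1101100 pc4: +16 =1216
r109=1101101 pc5: +32 =1248
r110=1101110 pc5: +32 =1280
r111=1101111 pc6: +64 =1344
r112=1110000 pc3: +8 =1352
r113=1110001 pc4: +16 =1368
r114=1110010 pc4: +16 =1384
r115=1110011 pc5: +32 =1416
r116=1110100 pc4: +16 =1432
r117=1110101 pc5: +32 =1464
r118=1110110 pc5: +32 =1496

Answer: 1496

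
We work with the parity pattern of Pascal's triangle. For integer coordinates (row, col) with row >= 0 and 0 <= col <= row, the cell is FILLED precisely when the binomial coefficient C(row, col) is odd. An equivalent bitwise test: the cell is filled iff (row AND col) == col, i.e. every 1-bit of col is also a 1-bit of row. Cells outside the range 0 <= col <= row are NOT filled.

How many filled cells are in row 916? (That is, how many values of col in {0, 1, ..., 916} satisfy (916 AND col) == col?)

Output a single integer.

Answer: 32

Derivation:
916 in binary = 1110010100
popcount(916) = number of 1-bits in 1110010100 = 5
A col c satisfies (916 AND c) == c iff every set bit of c is also set in 916; each of the 5 set bits of 916 can independently be on or off in c.
count = 2^5 = 32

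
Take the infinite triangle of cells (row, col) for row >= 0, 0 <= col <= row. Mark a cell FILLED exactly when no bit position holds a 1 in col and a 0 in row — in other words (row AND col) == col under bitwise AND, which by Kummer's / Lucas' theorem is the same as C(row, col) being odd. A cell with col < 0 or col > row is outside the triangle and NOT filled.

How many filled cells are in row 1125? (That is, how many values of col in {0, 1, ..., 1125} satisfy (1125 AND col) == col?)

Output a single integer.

1125 in binary = 10001100101
popcount(1125) = number of 1-bits in 10001100101 = 5
A col c satisfies (1125 AND c) == c iff every set bit of c is also set in 1125; each of the 5 set bits of 1125 can independently be on or off in c.
count = 2^5 = 32

Answer: 32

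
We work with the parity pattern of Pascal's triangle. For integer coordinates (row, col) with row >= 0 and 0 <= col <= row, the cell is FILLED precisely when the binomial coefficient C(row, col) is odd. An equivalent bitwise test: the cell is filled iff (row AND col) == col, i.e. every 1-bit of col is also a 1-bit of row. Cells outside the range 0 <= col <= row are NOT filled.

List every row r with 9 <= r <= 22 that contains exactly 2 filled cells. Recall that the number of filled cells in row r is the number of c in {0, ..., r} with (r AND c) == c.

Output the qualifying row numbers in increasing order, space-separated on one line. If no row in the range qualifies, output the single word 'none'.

Row r has 2^popcount(r) filled cells, so we need popcount(r) = log2(2) = 1.
Scan r = 9..22 and keep those with exactly 1 one-bits:
r=9=1001 popcount=2 -> skip
r=10=1010 popcount=2 -> skip
r=11=1011 popcount=3 -> skip
r=12=1100 popcount=2 -> skip
r=13=1101 popcount=3 -> skip
r=14=1110 popcount=3 -> skip
r=15=1111 popcount=4 -> skip
r=16=10000 popcount=1 -> KEEP
r=17=10001 popcount=2 -> skip
r=18=10010 popcount=2 -> skip
r=19=10011 popcount=3 -> skip
r=20=10100 popcount=2 -> skip
r=21=10101 popcount=3 -> skip
r=22=10110 popcount=3 -> skip
Kept rows: 16

Answer: 16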